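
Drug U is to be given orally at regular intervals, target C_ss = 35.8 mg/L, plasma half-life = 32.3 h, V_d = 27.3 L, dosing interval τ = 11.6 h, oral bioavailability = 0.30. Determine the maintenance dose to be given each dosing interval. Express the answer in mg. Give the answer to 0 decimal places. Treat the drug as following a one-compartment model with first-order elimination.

811 mg

k = ln2 / t½ = 0.693147 / 32.3 = 0.02146 h⁻¹
CL = k × Vd = 0.02146 × 27.3 = 0.5859 L/h
At steady state, F × (Dose/τ) = Css × CL.
Dose = Css × CL × τ / F = 35.8 × 0.5859 × 11.6 / 0.30 = 811.0 mg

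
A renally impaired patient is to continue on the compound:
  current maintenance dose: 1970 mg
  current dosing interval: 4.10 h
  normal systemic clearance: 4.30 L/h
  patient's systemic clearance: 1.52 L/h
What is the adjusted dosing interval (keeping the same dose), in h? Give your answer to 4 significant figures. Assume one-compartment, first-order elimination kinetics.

11.60 h

To keep the same average steady-state level, dosing rate must scale with clearance.
CL ratio = 1.52 / 4.30 = 0.3535
New interval (same dose) = 4.10 / 0.3535 = 11.60 h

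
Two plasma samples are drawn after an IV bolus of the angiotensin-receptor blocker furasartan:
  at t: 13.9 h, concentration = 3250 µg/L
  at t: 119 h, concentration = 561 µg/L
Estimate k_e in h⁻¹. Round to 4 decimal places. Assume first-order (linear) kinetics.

k = ln(C₁/C₂) / (t₂ − t₁) = ln(3250/561) / (119 − 13.9)
  = 1.757 / 105.1 = 0.01672 h⁻¹

0.0167 h⁻¹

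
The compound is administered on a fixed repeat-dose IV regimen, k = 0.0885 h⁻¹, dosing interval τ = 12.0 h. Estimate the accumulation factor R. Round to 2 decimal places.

1.53

e^(−kτ) = e^(−0.08850 × 12.0) = 0.3458
Accumulation ratio R = 1 / (1 − e^(−kτ)) = 1 / (1 − 0.3458) = 1.529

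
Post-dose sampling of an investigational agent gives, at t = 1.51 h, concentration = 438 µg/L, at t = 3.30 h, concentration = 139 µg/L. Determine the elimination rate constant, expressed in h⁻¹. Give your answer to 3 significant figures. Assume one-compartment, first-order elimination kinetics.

0.641 h⁻¹

k = ln(C₁/C₂) / (t₂ − t₁) = ln(438/139) / (3.30 − 1.51)
  = 1.148 / 1.790 = 0.6413 h⁻¹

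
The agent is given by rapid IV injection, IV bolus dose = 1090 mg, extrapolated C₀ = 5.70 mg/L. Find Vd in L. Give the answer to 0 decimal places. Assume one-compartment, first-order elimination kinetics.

191 L

Vd = Dose / C₀ = 1090 / 5.70 = 191.2 L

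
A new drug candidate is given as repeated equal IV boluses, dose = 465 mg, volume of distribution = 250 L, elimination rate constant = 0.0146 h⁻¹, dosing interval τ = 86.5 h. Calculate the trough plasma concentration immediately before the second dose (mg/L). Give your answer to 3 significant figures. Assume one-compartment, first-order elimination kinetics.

0.526 mg/L

C₀ per dose = Dose / Vd = 465 / 250 = 1.860 mg/L
Fraction remaining after one interval: r = e^(−kτ) = e^(−0.01460 × 86.5) = 0.2828
Before dose 2, 1 dose has been given (aged 1τ).
C_trough = C₀ × r = 1.860 × 0.2828 = 0.5260 mg/L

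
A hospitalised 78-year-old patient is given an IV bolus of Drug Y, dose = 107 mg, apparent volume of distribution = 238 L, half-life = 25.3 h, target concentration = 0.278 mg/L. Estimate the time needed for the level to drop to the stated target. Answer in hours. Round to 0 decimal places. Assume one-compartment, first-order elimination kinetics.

18 h

C₀ = Dose / Vd = 107.0 / 238 = 0.4496 mg/L
k = ln2 / t½ = 0.693147 / 25.3 = 0.02740 h⁻¹
t = ln(C₀ / C) / k = ln(0.4496 / 0.278) / 0.02740
  = ln(1.617) / 0.02740 = 0.4806 / 0.02740 = 17.54 h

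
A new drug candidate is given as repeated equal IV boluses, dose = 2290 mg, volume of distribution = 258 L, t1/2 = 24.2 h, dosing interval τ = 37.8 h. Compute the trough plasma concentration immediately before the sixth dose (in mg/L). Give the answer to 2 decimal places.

4.53 mg/L

C₀ per dose = Dose / Vd = 2290 / 258 = 8.876 mg/L
k = ln2 / t½ = 0.693147 / 24.2 = 0.02864 h⁻¹
Fraction remaining after one interval: r = e^(−kτ) = e^(−0.02864 × 37.8) = 0.3387
Before dose 6, 5 doses have been given (aged 1τ, 2τ, 3τ, 4τ, 5τ).
C_trough = C₀ × (r + r² + … + r^5) = C₀ × r(1−r^5)/(1−r)
        = 8.876 × 0.3387 × (1 − 0.004457) / (1 − 0.3387) = 4.526 mg/L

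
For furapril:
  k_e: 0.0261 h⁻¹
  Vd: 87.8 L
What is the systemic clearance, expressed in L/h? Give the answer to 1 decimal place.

2.3 L/h

CL = k × Vd = 0.0261 × 87.8 = 2.292 L/h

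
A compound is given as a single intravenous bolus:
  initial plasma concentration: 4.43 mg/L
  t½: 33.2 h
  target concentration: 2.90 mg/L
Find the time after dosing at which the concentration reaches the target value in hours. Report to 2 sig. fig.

k = ln2 / t½ = 0.693147 / 33.2 = 0.02088 h⁻¹
t = ln(C₀ / C) / k = ln(4.430 / 2.90) / 0.02088
  = ln(1.528) / 0.02088 = 0.4240 / 0.02088 = 20.31 h

20 h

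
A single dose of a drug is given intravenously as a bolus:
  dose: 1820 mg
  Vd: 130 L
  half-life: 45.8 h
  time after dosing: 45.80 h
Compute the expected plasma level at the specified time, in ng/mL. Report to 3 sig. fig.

C₀ = Dose / Vd = 1820 / 130 = 14.00 mg/L
k = ln2 / t½ = 0.693147 / 45.8 = 0.01513 h⁻¹
t / t½ = 45.80 / 45.8 = 1 half-lives
C = C₀ × (1/2)^1 = 14.00 × 0.5000 = 7.000 mg/L
Convert: 7.000 mg/L × 1000 = 7000 ng/mL

7000 ng/mL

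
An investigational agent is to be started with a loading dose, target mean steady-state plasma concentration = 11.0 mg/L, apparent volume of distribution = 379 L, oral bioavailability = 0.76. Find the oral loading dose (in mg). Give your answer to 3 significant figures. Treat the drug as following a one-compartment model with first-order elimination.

LD = Css × Vd / F = 11.0 × 379 / 0.76 = 5486 mg

5490 mg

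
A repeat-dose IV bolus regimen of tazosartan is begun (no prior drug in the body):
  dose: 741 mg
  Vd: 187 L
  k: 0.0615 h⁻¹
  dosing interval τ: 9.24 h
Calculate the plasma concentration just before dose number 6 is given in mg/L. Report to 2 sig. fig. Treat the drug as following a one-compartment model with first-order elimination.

C₀ per dose = Dose / Vd = 741 / 187 = 3.963 mg/L
Fraction remaining after one interval: r = e^(−kτ) = e^(−0.06150 × 9.24) = 0.5665
Before dose 6, 5 doses have been given (aged 1τ, 2τ, 3τ, 4τ, 5τ).
C_trough = C₀ × (r + r² + … + r^5) = C₀ × r(1−r^5)/(1−r)
        = 3.963 × 0.5665 × (1 − 0.05834) / (1 − 0.5665) = 4.877 mg/L

4.9 mg/L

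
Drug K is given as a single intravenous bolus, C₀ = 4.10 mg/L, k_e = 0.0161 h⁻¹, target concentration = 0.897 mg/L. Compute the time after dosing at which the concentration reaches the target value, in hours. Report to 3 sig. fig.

t = ln(C₀ / C) / k = ln(4.100 / 0.897) / 0.01610
  = ln(4.571) / 0.01610 = 1.520 / 0.01610 = 94.41 h

94.4 h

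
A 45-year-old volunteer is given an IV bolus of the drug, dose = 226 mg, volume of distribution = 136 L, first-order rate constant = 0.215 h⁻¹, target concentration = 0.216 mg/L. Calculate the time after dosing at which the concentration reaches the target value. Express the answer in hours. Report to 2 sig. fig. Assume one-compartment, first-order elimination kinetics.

C₀ = Dose / Vd = 226.0 / 136 = 1.662 mg/L
t = ln(C₀ / C) / k = ln(1.662 / 0.216) / 0.2150
  = ln(7.694) / 0.2150 = 2.040 / 0.2150 = 9.488 h

9.5 h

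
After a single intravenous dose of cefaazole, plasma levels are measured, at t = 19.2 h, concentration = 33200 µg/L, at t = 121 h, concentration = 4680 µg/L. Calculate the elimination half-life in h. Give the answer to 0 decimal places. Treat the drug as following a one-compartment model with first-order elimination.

36 h

k = ln(C₁/C₂) / (t₂ − t₁) = ln(33200/4680) / (121 − 19.2)
  = 1.959 / 101.8 = 0.01924 h⁻¹
t½ = ln2 / k = 0.693147 / 0.01924 = 36.03 h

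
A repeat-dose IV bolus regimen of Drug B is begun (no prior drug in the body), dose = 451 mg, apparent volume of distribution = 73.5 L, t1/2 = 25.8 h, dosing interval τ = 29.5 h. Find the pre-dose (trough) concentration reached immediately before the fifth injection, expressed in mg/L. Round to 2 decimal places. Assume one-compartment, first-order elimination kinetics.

4.86 mg/L

C₀ per dose = Dose / Vd = 451 / 73.5 = 6.136 mg/L
k = ln2 / t½ = 0.693147 / 25.8 = 0.02687 h⁻¹
Fraction remaining after one interval: r = e^(−kτ) = e^(−0.02687 × 29.5) = 0.4526
Before dose 5, 4 doses have been given (aged 1τ, 2τ, 3τ, 4τ).
C_trough = C₀ × (r + r² + … + r^4) = C₀ × r(1−r^4)/(1−r)
        = 6.136 × 0.4526 × (1 − 0.04196) / (1 − 0.4526) = 4.860 mg/L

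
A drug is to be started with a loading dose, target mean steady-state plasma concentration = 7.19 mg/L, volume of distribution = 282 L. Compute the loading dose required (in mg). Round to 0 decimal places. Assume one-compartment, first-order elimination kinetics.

LD = Css × Vd = 7.19 × 282 = 2028 mg

2028 mg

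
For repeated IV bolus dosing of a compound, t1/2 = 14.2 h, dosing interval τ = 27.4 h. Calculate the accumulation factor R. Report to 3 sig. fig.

1.36

k = ln2 / t½ = 0.693147 / 14.2 = 0.04881 h⁻¹
e^(−kτ) = e^(−0.04881 × 27.4) = 0.2625
Accumulation ratio R = 1 / (1 − e^(−kτ)) = 1 / (1 − 0.2625) = 1.356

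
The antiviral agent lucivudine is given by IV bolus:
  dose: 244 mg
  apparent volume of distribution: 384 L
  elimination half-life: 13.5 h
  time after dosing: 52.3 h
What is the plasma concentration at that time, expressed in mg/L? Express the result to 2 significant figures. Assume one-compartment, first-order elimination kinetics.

0.043 mg/L

C₀ = Dose / Vd = 244.0 / 384 = 0.6354 mg/L
k = ln2 / t½ = 0.693147 / 13.5 = 0.05134 h⁻¹
C = C₀ · e^(−k·t) = 0.6354 × e^(−0.05134 × 52.3)
  = 0.6354 × 0.06822 = 0.04335 mg/L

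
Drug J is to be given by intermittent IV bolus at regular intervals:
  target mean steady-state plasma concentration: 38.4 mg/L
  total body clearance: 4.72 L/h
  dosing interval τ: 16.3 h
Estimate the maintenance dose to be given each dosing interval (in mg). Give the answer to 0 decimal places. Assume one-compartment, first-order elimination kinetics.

2954 mg

At steady state, Dose/τ = Css × CL.
Dose = Css × CL × τ = 38.4 × 4.720 × 16.3 = 2954 mg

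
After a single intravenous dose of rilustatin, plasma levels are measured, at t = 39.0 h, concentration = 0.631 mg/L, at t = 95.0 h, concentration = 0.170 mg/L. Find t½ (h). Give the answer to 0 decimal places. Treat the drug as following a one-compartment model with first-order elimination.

k = ln(C₁/C₂) / (t₂ − t₁) = ln(0.631/0.170) / (95.0 − 39.0)
  = 1.312 / 56.00 = 0.02343 h⁻¹
t½ = ln2 / k = 0.693147 / 0.02343 = 29.58 h

30 h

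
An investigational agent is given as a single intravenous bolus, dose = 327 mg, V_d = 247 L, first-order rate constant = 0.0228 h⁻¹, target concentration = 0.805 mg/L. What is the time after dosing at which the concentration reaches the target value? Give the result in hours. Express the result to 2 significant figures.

22 h

C₀ = Dose / Vd = 327.0 / 247 = 1.324 mg/L
t = ln(C₀ / C) / k = ln(1.324 / 0.805) / 0.02280
  = ln(1.645) / 0.02280 = 0.4977 / 0.02280 = 21.83 h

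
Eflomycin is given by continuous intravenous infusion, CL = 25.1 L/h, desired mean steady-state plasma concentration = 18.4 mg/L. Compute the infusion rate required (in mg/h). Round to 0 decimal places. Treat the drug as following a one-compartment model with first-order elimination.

462 mg/h

At steady state, infusion rate R₀ = Css × CL = 18.4 × 25.10 = 461.8 mg/h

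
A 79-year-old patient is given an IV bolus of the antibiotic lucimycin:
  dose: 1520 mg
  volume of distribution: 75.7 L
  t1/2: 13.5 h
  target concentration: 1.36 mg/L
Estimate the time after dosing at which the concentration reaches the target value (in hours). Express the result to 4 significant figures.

C₀ = Dose / Vd = 1520 / 75.7 = 20.08 mg/L
k = ln2 / t½ = 0.693147 / 13.5 = 0.05134 h⁻¹
t = ln(C₀ / C) / k = ln(20.08 / 1.36) / 0.05134
  = ln(14.76) / 0.05134 = 2.692 / 0.05134 = 52.43 h

52.43 h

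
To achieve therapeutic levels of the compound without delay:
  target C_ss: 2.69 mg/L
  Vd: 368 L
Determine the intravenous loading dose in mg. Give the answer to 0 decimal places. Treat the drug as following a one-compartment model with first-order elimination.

990 mg

LD = Css × Vd = 2.69 × 368 = 989.9 mg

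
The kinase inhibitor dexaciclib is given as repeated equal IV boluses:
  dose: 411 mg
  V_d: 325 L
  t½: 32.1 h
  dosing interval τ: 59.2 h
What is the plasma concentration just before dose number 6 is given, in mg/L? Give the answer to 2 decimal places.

0.49 mg/L

C₀ per dose = Dose / Vd = 411 / 325 = 1.265 mg/L
k = ln2 / t½ = 0.693147 / 32.1 = 0.02159 h⁻¹
Fraction remaining after one interval: r = e^(−kτ) = e^(−0.02159 × 59.2) = 0.2786
Before dose 6, 5 doses have been given (aged 1τ, 2τ, 3τ, 4τ, 5τ).
C_trough = C₀ × (r + r² + … + r^5) = C₀ × r(1−r^5)/(1−r)
        = 1.265 × 0.2786 × (1 − 0.001678) / (1 − 0.2786) = 0.4877 mg/L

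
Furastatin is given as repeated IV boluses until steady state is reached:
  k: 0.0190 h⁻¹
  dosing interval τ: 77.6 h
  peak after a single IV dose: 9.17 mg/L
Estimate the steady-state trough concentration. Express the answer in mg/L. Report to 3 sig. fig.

e^(−kτ) = e^(−0.01900 × 77.6) = 0.2289
Accumulation ratio R = 1 / (1 − e^(−kτ)) = 1 / (1 − 0.2289) = 1.297
Steady-state trough = C₀ × R × e^(−kτ) = 9.17 × 1.297 × 0.2289 = 2.722 mg/L

2.72 mg/L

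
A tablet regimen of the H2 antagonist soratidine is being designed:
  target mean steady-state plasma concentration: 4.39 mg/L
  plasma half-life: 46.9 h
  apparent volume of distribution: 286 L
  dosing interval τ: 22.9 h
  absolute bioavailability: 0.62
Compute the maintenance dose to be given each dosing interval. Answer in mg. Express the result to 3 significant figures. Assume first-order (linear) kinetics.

k = ln2 / t½ = 0.693147 / 46.9 = 0.01478 h⁻¹
CL = k × Vd = 0.01478 × 286 = 4.227 L/h
At steady state, F × (Dose/τ) = Css × CL.
Dose = Css × CL × τ / F = 4.39 × 4.227 × 22.9 / 0.62 = 685.4 mg

685 mg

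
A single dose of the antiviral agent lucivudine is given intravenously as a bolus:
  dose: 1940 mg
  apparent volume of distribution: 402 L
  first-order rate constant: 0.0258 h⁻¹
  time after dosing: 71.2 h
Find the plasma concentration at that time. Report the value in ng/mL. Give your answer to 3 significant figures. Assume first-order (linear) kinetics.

769 ng/mL

C₀ = Dose / Vd = 1940 / 402 = 4.826 mg/L
C = C₀ · e^(−k·t) = 4.826 × e^(−0.02580 × 71.2)
  = 4.826 × 0.1593 = 0.7688 mg/L
Convert: 0.7688 mg/L × 1000 = 768.8 ng/mL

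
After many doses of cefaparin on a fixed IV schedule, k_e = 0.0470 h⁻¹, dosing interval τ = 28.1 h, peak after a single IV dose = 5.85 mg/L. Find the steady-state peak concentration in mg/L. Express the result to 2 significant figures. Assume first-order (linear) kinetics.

e^(−kτ) = e^(−0.04700 × 28.1) = 0.2669
Accumulation ratio R = 1 / (1 − e^(−kτ)) = 1 / (1 − 0.2669) = 1.364
Steady-state peak = C₀ × R = 5.85 × 1.364 = 7.979 mg/L

8.0 mg/L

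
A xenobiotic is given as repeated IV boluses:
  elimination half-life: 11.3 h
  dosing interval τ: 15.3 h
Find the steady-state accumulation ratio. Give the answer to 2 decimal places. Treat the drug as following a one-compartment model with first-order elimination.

1.64

k = ln2 / t½ = 0.693147 / 11.3 = 0.06134 h⁻¹
e^(−kτ) = e^(−0.06134 × 15.3) = 0.3912
Accumulation ratio R = 1 / (1 − e^(−kτ)) = 1 / (1 − 0.3912) = 1.643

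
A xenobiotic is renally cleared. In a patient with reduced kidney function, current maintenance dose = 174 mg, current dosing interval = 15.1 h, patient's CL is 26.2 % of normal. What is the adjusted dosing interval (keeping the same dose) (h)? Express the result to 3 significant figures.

To keep the same average steady-state level, dosing rate must scale with clearance.
CL ratio = 26.2 / 100 = 0.2620
New interval (same dose) = 15.1 / 0.2620 = 57.63 h

57.6 h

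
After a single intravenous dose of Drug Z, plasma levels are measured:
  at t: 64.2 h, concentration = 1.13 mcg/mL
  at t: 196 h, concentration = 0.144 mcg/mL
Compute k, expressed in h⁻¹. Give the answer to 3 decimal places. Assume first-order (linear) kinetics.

k = ln(C₁/C₂) / (t₂ − t₁) = ln(1.13/0.144) / (196 − 64.2)
  = 2.060 / 131.8 = 0.01563 h⁻¹

0.016 h⁻¹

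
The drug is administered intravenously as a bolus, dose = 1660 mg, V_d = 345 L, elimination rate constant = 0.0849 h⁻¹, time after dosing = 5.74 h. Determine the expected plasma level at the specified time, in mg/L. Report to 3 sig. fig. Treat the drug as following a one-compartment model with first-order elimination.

2.96 mg/L

C₀ = Dose / Vd = 1660 / 345 = 4.812 mg/L
C = C₀ · e^(−k·t) = 4.812 × e^(−0.08490 × 5.74)
  = 4.812 × 0.6143 = 2.956 mg/L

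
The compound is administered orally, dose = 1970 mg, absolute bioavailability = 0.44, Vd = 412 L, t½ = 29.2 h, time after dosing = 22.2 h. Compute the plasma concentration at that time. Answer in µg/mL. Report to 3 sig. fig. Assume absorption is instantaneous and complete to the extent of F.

1.24 µg/mL

Amount reaching circulation = F × Dose = 0.44 × 1970 = 866.8 mg
C₀ = F·Dose / Vd = 866.8 / 412 = 2.104 mg/L
k = ln2 / t½ = 0.693147 / 29.2 = 0.02374 h⁻¹
C = C₀ · e^(−k·t) = 2.104 × e^(−0.02374 × 22.2)
  = 2.104 × 0.5904 = 1.242 mg/L
(1.242 mg/L = 1.242 µg/mL)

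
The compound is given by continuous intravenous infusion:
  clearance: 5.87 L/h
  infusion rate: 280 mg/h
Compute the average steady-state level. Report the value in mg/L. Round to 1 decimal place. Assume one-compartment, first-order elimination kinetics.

47.7 mg/L

At steady state Css = R₀ / CL = 280 / 5.870 = 47.70 mg/L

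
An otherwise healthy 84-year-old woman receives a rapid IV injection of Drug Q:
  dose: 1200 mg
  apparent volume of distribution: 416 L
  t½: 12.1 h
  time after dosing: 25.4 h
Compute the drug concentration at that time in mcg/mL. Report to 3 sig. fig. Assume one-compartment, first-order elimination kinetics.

C₀ = Dose / Vd = 1200 / 416 = 2.885 mg/L
k = ln2 / t½ = 0.693147 / 12.1 = 0.05728 h⁻¹
C = C₀ · e^(−k·t) = 2.885 × e^(−0.05728 × 25.4)
  = 2.885 × 0.2334 = 0.6734 mg/L
(0.6734 mg/L = 0.6734 mcg/mL)

0.673 mcg/mL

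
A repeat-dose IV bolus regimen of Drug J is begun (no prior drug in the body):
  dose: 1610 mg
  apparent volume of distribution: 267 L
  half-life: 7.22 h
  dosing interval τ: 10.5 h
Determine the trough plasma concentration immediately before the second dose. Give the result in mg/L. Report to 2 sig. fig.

C₀ per dose = Dose / Vd = 1610 / 267 = 6.030 mg/L
k = ln2 / t½ = 0.693147 / 7.22 = 0.09600 h⁻¹
Fraction remaining after one interval: r = e^(−kτ) = e^(−0.09600 × 10.5) = 0.3649
Before dose 2, 1 dose has been given (aged 1τ).
C_trough = C₀ × r = 6.030 × 0.3649 = 2.200 mg/L

2.2 mg/L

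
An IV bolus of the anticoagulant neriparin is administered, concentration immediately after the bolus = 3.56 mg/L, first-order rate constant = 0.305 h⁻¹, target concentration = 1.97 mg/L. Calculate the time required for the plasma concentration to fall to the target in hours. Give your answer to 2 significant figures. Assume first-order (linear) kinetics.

1.9 h

t = ln(C₀ / C) / k = ln(3.560 / 1.97) / 0.3050
  = ln(1.807) / 0.3050 = 0.5917 / 0.3050 = 1.940 h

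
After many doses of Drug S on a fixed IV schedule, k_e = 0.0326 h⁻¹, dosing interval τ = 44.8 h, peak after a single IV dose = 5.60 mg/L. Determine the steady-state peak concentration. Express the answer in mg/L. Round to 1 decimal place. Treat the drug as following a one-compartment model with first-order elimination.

e^(−kτ) = e^(−0.03260 × 44.8) = 0.2321
Accumulation ratio R = 1 / (1 − e^(−kτ)) = 1 / (1 − 0.2321) = 1.302
Steady-state peak = C₀ × R = 5.60 × 1.302 = 7.291 mg/L

7.3 mg/L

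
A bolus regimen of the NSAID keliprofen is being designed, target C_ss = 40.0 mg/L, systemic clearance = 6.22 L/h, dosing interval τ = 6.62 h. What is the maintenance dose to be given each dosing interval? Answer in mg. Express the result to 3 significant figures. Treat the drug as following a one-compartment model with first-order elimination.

At steady state, Dose/τ = Css × CL.
Dose = Css × CL × τ = 40.0 × 6.220 × 6.62 = 1647 mg

1650 mg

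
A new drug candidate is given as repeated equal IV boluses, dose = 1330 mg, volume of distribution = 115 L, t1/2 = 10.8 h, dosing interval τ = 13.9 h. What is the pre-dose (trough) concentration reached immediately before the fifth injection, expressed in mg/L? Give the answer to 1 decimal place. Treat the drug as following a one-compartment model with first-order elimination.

C₀ per dose = Dose / Vd = 1330 / 115 = 11.57 mg/L
k = ln2 / t½ = 0.693147 / 10.8 = 0.06418 h⁻¹
Fraction remaining after one interval: r = e^(−kτ) = e^(−0.06418 × 13.9) = 0.4098
Before dose 5, 4 doses have been given (aged 1τ, 2τ, 3τ, 4τ).
C_trough = C₀ × (r + r² + … + r^4) = C₀ × r(1−r^4)/(1−r)
        = 11.57 × 0.4098 × (1 − 0.02820) / (1 − 0.4098) = 7.807 mg/L

7.8 mg/L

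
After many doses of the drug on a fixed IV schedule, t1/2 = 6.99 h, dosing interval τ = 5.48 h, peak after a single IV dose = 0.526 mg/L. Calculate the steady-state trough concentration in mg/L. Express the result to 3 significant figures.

0.729 mg/L

k = ln2 / t½ = 0.693147 / 6.99 = 0.09916 h⁻¹
e^(−kτ) = e^(−0.09916 × 5.48) = 0.5808
Accumulation ratio R = 1 / (1 − e^(−kτ)) = 1 / (1 − 0.5808) = 2.385
Steady-state trough = C₀ × R × e^(−kτ) = 0.526 × 2.385 × 0.5808 = 0.7286 mg/L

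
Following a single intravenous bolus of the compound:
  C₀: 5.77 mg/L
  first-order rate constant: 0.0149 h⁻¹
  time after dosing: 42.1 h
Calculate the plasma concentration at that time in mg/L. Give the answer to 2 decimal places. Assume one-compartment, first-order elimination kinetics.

C = C₀ · e^(−k·t) = 5.770 × e^(−0.01490 × 42.1)
  = 5.770 × 0.5340 = 3.081 mg/L

3.08 mg/L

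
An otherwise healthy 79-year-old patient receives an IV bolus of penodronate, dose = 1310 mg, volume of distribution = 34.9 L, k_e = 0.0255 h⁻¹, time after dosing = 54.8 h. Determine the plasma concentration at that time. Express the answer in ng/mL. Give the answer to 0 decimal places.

C₀ = Dose / Vd = 1310 / 34.9 = 37.54 mg/L
C = C₀ · e^(−k·t) = 37.54 × e^(−0.02550 × 54.8)
  = 37.54 × 0.2472 = 9.280 mg/L
Convert: 9.280 mg/L × 1000 = 9280 ng/mL

9280 ng/mL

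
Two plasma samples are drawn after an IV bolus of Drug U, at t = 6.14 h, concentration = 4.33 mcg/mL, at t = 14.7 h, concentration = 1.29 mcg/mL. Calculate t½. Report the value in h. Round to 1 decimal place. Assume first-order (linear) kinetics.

k = ln(C₁/C₂) / (t₂ − t₁) = ln(4.33/1.29) / (14.7 − 6.14)
  = 1.211 / 8.560 = 0.1415 h⁻¹
t½ = ln2 / k = 0.693147 / 0.1415 = 4.899 h

4.9 h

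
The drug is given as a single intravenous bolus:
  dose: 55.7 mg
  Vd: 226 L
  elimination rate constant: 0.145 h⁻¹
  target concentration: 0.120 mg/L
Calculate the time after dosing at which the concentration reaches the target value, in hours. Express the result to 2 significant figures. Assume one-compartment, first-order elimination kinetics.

C₀ = Dose / Vd = 55.70 / 226 = 0.2465 mg/L
t = ln(C₀ / C) / k = ln(0.2465 / 0.120) / 0.1450
  = ln(2.054) / 0.1450 = 0.7198 / 0.1450 = 4.964 h

5.0 h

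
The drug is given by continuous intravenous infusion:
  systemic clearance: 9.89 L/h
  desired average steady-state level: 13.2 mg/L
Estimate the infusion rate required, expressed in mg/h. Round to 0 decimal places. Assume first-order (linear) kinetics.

At steady state, infusion rate R₀ = Css × CL = 13.2 × 9.890 = 130.5 mg/h

131 mg/h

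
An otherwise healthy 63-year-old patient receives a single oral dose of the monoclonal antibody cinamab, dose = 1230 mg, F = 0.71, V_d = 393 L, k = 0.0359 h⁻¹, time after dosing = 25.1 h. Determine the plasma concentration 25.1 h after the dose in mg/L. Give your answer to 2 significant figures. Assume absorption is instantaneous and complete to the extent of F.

0.90 mg/L

Amount reaching circulation = F × Dose = 0.71 × 1230 = 873.3 mg
C₀ = F·Dose / Vd = 873.3 / 393 = 2.222 mg/L
C = C₀ · e^(−k·t) = 2.222 × e^(−0.03590 × 25.1)
  = 2.222 × 0.4061 = 0.9024 mg/L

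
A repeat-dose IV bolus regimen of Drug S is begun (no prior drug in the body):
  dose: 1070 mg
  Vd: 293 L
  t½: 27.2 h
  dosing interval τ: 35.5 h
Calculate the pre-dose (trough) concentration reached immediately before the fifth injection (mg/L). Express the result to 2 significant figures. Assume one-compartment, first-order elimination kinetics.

2.4 mg/L

C₀ per dose = Dose / Vd = 1070 / 293 = 3.652 mg/L
k = ln2 / t½ = 0.693147 / 27.2 = 0.02548 h⁻¹
Fraction remaining after one interval: r = e^(−kτ) = e^(−0.02548 × 35.5) = 0.4047
Before dose 5, 4 doses have been given (aged 1τ, 2τ, 3τ, 4τ).
C_trough = C₀ × (r + r² + … + r^4) = C₀ × r(1−r^4)/(1−r)
        = 3.652 × 0.4047 × (1 − 0.02682) / (1 − 0.4047) = 2.416 mg/L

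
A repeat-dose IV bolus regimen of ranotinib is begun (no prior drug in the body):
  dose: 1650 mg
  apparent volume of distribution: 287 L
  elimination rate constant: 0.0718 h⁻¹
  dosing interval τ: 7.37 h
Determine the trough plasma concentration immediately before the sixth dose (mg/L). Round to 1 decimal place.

7.7 mg/L

C₀ per dose = Dose / Vd = 1650 / 287 = 5.749 mg/L
Fraction remaining after one interval: r = e^(−kτ) = e^(−0.07180 × 7.37) = 0.5891
Before dose 6, 5 doses have been given (aged 1τ, 2τ, 3τ, 4τ, 5τ).
C_trough = C₀ × (r + r² + … + r^5) = C₀ × r(1−r^5)/(1−r)
        = 5.749 × 0.5891 × (1 − 0.07095) / (1 − 0.5891) = 7.657 mg/L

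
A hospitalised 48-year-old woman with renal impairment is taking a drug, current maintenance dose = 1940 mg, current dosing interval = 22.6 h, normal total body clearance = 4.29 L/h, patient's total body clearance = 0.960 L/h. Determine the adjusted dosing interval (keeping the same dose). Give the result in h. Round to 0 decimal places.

To keep the same average steady-state level, dosing rate must scale with clearance.
CL ratio = 0.960 / 4.29 = 0.2238
New interval (same dose) = 22.6 / 0.2238 = 101.0 h

101 h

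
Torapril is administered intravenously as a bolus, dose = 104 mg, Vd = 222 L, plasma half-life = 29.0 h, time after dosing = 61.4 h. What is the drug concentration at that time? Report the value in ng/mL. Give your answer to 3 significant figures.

C₀ = Dose / Vd = 104.0 / 222 = 0.4685 mg/L
k = ln2 / t½ = 0.693147 / 29.0 = 0.02390 h⁻¹
C = C₀ · e^(−k·t) = 0.4685 × e^(−0.02390 × 61.4)
  = 0.4685 × 0.2305 = 0.1080 mg/L
Convert: 0.1080 mg/L × 1000 = 108.0 ng/mL

108 ng/mL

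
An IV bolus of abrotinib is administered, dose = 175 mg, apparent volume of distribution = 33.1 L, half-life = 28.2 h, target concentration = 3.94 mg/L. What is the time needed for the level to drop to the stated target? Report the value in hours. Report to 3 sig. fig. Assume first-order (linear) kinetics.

12.0 h

C₀ = Dose / Vd = 175.0 / 33.1 = 5.287 mg/L
k = ln2 / t½ = 0.693147 / 28.2 = 0.02458 h⁻¹
t = ln(C₀ / C) / k = ln(5.287 / 3.94) / 0.02458
  = ln(1.342) / 0.02458 = 0.2942 / 0.02458 = 11.97 h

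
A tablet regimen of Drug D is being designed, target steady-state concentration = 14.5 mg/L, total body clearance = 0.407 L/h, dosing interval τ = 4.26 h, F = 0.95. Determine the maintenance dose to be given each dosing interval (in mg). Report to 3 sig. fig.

At steady state, F × (Dose/τ) = Css × CL.
Dose = Css × CL × τ / F = 14.5 × 0.4070 × 4.26 / 0.95 = 26.46 mg

26.5 mg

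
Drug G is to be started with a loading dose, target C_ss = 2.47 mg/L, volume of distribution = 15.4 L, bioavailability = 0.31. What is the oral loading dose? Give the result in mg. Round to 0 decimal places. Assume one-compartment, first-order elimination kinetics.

LD = Css × Vd / F = 2.47 × 15.4 / 0.31 = 122.7 mg

123 mg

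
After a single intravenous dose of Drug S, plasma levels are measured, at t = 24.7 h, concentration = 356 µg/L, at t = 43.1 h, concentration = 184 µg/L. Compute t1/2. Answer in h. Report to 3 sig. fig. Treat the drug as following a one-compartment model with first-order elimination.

19.3 h

k = ln(C₁/C₂) / (t₂ − t₁) = ln(356/184) / (43.1 − 24.7)
  = 0.6600 / 18.40 = 0.03587 h⁻¹
t½ = ln2 / k = 0.693147 / 0.03587 = 19.32 h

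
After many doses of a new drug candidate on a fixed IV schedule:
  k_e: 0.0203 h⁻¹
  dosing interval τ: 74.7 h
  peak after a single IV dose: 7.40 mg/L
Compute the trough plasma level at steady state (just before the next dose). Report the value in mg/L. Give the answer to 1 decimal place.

e^(−kτ) = e^(−0.02030 × 74.7) = 0.2195
Accumulation ratio R = 1 / (1 − e^(−kτ)) = 1 / (1 − 0.2195) = 1.281
Steady-state trough = C₀ × R × e^(−kτ) = 7.40 × 1.281 × 0.2195 = 2.081 mg/L

2.1 mg/L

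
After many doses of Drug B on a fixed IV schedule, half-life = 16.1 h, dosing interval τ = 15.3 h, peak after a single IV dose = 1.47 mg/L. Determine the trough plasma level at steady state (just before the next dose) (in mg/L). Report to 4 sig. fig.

1.577 mg/L

k = ln2 / t½ = 0.693147 / 16.1 = 0.04305 h⁻¹
e^(−kτ) = e^(−0.04305 × 15.3) = 0.5175
Accumulation ratio R = 1 / (1 − e^(−kτ)) = 1 / (1 − 0.5175) = 2.073
Steady-state trough = C₀ × R × e^(−kτ) = 1.47 × 2.073 × 0.5175 = 1.577 mg/L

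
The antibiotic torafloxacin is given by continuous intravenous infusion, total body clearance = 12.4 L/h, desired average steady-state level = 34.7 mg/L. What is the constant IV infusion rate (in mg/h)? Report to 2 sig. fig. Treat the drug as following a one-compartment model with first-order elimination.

At steady state, infusion rate R₀ = Css × CL = 34.7 × 12.40 = 430.3 mg/h

430 mg/h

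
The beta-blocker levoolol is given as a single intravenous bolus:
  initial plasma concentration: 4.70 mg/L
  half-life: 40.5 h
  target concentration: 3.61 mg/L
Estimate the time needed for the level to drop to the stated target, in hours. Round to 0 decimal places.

15 h

k = ln2 / t½ = 0.693147 / 40.5 = 0.01711 h⁻¹
t = ln(C₀ / C) / k = ln(4.700 / 3.61) / 0.01711
  = ln(1.302) / 0.01711 = 0.2639 / 0.01711 = 15.42 h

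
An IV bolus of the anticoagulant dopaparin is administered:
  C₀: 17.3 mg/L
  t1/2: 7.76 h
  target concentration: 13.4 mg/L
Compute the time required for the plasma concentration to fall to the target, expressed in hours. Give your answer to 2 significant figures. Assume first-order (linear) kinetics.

2.9 h

k = ln2 / t½ = 0.693147 / 7.76 = 0.08932 h⁻¹
t = ln(C₀ / C) / k = ln(17.30 / 13.4) / 0.08932
  = ln(1.291) / 0.08932 = 0.2554 / 0.08932 = 2.859 h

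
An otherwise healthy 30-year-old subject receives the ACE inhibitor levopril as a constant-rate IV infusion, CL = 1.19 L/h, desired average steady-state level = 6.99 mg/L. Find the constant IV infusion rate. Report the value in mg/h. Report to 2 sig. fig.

8.3 mg/h

At steady state, infusion rate R₀ = Css × CL = 6.99 × 1.190 = 8.318 mg/h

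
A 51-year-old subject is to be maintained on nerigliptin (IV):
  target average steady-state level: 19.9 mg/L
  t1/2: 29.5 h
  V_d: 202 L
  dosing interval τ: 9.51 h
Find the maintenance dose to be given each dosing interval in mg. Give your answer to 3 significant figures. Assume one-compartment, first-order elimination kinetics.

k = ln2 / t½ = 0.693147 / 29.5 = 0.02350 h⁻¹
CL = k × Vd = 0.02350 × 202 = 4.747 L/h
At steady state, Dose/τ = Css × CL.
Dose = Css × CL × τ = 19.9 × 4.747 × 9.51 = 898.4 mg

898 mg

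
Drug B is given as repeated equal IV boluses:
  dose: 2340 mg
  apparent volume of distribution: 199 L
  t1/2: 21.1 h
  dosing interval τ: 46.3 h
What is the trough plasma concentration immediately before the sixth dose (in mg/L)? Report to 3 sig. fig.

C₀ per dose = Dose / Vd = 2340 / 199 = 11.76 mg/L
k = ln2 / t½ = 0.693147 / 21.1 = 0.03285 h⁻¹
Fraction remaining after one interval: r = e^(−kτ) = e^(−0.03285 × 46.3) = 0.2185
Before dose 6, 5 doses have been given (aged 1τ, 2τ, 3τ, 4τ, 5τ).
C_trough = C₀ × (r + r² + … + r^5) = C₀ × r(1−r^5)/(1−r)
        = 11.76 × 0.2185 × (1 − 0.0004980) / (1 − 0.2185) = 3.286 mg/L

3.29 mg/L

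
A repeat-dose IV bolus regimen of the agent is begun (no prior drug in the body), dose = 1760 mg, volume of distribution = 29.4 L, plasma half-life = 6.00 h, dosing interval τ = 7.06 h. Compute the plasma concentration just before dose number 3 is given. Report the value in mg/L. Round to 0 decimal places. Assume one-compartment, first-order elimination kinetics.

38 mg/L

C₀ per dose = Dose / Vd = 1760 / 29.4 = 59.86 mg/L
k = ln2 / t½ = 0.693147 / 6.00 = 0.1155 h⁻¹
Fraction remaining after one interval: r = e^(−kτ) = e^(−0.1155 × 7.06) = 0.4424
Before dose 3, 2 doses have been given (aged 1τ, 2τ).
C_trough = C₀ × (r + r²) = 59.86 × (0.4424 + 0.1957) = 38.20 mg/L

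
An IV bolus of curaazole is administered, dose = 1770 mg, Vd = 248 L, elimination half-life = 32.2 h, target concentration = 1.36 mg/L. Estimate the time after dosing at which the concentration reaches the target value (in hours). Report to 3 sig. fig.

C₀ = Dose / Vd = 1770 / 248 = 7.137 mg/L
k = ln2 / t½ = 0.693147 / 32.2 = 0.02153 h⁻¹
t = ln(C₀ / C) / k = ln(7.137 / 1.36) / 0.02153
  = ln(5.248) / 0.02153 = 1.658 / 0.02153 = 77.01 h

77.0 h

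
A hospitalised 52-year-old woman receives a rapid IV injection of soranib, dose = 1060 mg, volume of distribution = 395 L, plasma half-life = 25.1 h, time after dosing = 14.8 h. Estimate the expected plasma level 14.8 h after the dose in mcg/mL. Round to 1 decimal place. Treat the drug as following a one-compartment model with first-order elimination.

1.8 mcg/mL

C₀ = Dose / Vd = 1060 / 395 = 2.684 mg/L
k = ln2 / t½ = 0.693147 / 25.1 = 0.02762 h⁻¹
C = C₀ · e^(−k·t) = 2.684 × e^(−0.02762 × 14.8)
  = 2.684 × 0.6645 = 1.784 mg/L
(1.784 mg/L = 1.784 mcg/mL)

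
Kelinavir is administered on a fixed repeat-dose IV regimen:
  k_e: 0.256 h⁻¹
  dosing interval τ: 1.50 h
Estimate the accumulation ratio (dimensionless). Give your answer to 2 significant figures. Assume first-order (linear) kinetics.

e^(−kτ) = e^(−0.2560 × 1.50) = 0.6811
Accumulation ratio R = 1 / (1 − e^(−kτ)) = 1 / (1 − 0.6811) = 3.136

3.1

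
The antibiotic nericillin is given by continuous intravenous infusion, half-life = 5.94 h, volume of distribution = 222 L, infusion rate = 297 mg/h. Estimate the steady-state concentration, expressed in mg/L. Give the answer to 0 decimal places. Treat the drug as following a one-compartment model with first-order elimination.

11 mg/L

k = ln2 / t½ = 0.693147 / 5.94 = 0.1167 h⁻¹
CL = k × Vd = 0.1167 × 222 = 25.91 L/h
At steady state Css = R₀ / CL = 297 / 25.91 = 11.46 mg/L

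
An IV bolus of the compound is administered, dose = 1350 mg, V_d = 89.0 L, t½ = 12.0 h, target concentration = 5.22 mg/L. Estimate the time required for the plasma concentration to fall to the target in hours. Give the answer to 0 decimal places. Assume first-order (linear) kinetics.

18 h

C₀ = Dose / Vd = 1350 / 89.0 = 15.17 mg/L
k = ln2 / t½ = 0.693147 / 12.0 = 0.05776 h⁻¹
t = ln(C₀ / C) / k = ln(15.17 / 5.22) / 0.05776
  = ln(2.906) / 0.05776 = 1.067 / 0.05776 = 18.47 h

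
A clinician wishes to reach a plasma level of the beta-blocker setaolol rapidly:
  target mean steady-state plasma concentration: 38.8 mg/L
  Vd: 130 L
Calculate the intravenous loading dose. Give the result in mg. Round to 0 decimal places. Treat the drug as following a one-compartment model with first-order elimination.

LD = Css × Vd = 38.8 × 130 = 5044 mg

5044 mg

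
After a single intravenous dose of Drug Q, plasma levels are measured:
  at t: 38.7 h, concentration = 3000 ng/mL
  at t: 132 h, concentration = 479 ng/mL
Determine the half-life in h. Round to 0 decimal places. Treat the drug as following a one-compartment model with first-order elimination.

35 h

k = ln(C₁/C₂) / (t₂ − t₁) = ln(3000/479) / (132 − 38.7)
  = 1.835 / 93.30 = 0.01967 h⁻¹
t½ = ln2 / k = 0.693147 / 0.01967 = 35.24 h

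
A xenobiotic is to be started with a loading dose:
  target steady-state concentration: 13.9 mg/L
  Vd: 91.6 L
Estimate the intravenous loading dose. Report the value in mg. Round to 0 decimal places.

1273 mg

LD = Css × Vd = 13.9 × 91.6 = 1273 mg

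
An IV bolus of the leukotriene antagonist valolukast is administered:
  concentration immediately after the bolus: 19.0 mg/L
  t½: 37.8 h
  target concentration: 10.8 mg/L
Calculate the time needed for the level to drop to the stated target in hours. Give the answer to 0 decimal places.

k = ln2 / t½ = 0.693147 / 37.8 = 0.01834 h⁻¹
t = ln(C₀ / C) / k = ln(19.00 / 10.8) / 0.01834
  = ln(1.759) / 0.01834 = 0.5647 / 0.01834 = 30.79 h

31 h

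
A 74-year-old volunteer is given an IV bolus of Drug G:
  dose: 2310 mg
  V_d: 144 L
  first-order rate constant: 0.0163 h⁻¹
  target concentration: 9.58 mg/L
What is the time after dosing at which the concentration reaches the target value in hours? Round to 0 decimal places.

C₀ = Dose / Vd = 2310 / 144 = 16.04 mg/L
t = ln(C₀ / C) / k = ln(16.04 / 9.58) / 0.01630
  = ln(1.674) / 0.01630 = 0.5152 / 0.01630 = 31.61 h

32 h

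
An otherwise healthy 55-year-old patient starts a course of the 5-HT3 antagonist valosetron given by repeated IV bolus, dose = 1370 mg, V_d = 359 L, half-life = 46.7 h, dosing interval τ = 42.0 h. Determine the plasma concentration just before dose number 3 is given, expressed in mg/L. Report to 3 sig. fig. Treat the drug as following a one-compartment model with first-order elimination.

3.14 mg/L

C₀ per dose = Dose / Vd = 1370 / 359 = 3.816 mg/L
k = ln2 / t½ = 0.693147 / 46.7 = 0.01484 h⁻¹
Fraction remaining after one interval: r = e^(−kτ) = e^(−0.01484 × 42.0) = 0.5362
Before dose 3, 2 doses have been given (aged 1τ, 2τ).
C_trough = C₀ × (r + r²) = 3.816 × (0.5362 + 0.2875) = 3.143 mg/L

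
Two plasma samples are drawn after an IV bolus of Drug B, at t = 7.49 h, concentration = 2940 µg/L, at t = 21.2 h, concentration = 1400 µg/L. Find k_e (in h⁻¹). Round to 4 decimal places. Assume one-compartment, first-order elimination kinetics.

k = ln(C₁/C₂) / (t₂ − t₁) = ln(2940/1400) / (21.2 − 7.49)
  = 0.7419 / 13.71 = 0.05411 h⁻¹

0.0541 h⁻¹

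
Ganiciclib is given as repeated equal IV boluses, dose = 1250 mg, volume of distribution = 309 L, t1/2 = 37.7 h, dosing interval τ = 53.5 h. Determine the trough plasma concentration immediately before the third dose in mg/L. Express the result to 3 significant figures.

2.08 mg/L

C₀ per dose = Dose / Vd = 1250 / 309 = 4.045 mg/L
k = ln2 / t½ = 0.693147 / 37.7 = 0.01839 h⁻¹
Fraction remaining after one interval: r = e^(−kτ) = e^(−0.01839 × 53.5) = 0.3739
Before dose 3, 2 doses have been given (aged 1τ, 2τ).
C_trough = C₀ × (r + r²) = 4.045 × (0.3739 + 0.1398) = 2.078 mg/L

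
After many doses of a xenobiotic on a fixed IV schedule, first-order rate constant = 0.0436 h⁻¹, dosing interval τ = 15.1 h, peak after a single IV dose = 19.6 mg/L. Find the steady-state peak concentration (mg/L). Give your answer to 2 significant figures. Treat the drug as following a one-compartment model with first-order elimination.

e^(−kτ) = e^(−0.04360 × 15.1) = 0.5177
Accumulation ratio R = 1 / (1 − e^(−kτ)) = 1 / (1 − 0.5177) = 2.073
Steady-state peak = C₀ × R = 19.6 × 2.073 = 40.63 mg/L

41 mg/L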